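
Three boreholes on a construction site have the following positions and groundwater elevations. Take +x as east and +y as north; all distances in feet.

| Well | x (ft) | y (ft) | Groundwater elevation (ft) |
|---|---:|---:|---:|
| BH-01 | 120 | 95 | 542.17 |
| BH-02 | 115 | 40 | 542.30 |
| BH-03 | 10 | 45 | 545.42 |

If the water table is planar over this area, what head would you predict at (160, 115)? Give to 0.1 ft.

541.0 ft

With h = a·x + b·y + c and BH-01 as origin, the differences give:
  (-5)·a + (-55)·b = +0.13
  (-110)·a + (-50)·b = +3.25
Eliminate b (×(-50) and ×(-55), subtract): -5800·a = 172.250 → a = ∂h/∂x = -0.02970
Back-substitute: b = ∂h/∂y = +0.0003362.
h(160, 115) = 542.17 + (-0.02970)·(40) + (+0.0003362)·(20) = 542.17 -1.188 +0.007 = 540.989 ft.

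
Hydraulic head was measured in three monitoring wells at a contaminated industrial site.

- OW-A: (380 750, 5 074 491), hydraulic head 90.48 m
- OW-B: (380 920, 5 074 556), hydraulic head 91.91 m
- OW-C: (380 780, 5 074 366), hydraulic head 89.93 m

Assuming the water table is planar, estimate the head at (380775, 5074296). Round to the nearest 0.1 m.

89.5 m

Three-point gradient (reference OW-A): Δ to OW-B = (170, 65, +1.43), Δ to OW-C = (30, -125, -0.55).
∂h/∂x = +0.006164, ∂h/∂y = +0.005879 (det = -23200).
h(380775, 5074296) = 90.48 + (+0.006164)·(25) + (+0.005879)·(-195) = 90.48 +0.154 -1.146 = 89.488 m.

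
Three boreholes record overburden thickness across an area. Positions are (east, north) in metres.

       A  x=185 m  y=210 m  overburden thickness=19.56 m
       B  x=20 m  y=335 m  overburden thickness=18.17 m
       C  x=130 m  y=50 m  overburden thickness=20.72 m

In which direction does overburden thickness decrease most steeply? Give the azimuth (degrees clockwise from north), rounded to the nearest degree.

Differences from A: to B (Δx, Δy, Δh) = (-165, 125, -1.39); to C = (-55, -160, +1.16).
Solve a·Δx + b·Δy = Δd: det = (-165)·(-160) − (-55)·125 = 33275.
∂d/∂x = [(-1.39)·(-160) − (+1.16)·125] / 33275 = +0.002326
∂d/∂y = [(-165)·(+1.16) − (-55)·(-1.39)] / 33275 = -0.008050
Steepest decrease is along −∇f: components (-0.002326 E, +0.008050 N).
Azimuth = atan2(-0.002326, +0.008050) = 343.9° ≈ 344°.

344°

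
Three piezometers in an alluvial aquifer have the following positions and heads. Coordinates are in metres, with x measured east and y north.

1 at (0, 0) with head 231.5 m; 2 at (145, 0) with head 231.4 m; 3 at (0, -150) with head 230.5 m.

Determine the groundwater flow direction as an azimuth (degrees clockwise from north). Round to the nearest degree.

174°

∂h/∂x = (231.4 − 231.5) / (145 − 0) = -0.0006897
∂h/∂y = (230.5 − 231.5) / (-150 − 0) = +0.006667
Flow direction (−∇h) has components (+0.0006897 E, -0.006667 N).
Azimuth = atan2(E, N) = atan2(+0.0006897, -0.006667) = 174.1° ≈ 174°.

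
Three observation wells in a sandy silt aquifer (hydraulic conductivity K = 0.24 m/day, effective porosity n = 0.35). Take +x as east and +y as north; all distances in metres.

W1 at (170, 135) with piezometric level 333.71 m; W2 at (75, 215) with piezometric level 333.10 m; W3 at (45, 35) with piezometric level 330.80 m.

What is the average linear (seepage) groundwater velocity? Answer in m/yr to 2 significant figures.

With h = a·x + b·y + c and W1 as origin, the differences give:
  (-95)·a + 80·b = -0.61
  (-125)·a + (-100)·b = -2.91
Eliminate b (×(-100) and ×80, subtract): 19500·a = 293.800 → a = ∂h/∂x = +0.01507
Back-substitute: b = ∂h/∂y = +0.01027.
|∇h| = √(0.01507² + 0.01027²) = 0.01824
Seepage velocity v = K·i/n = 0.24 × 0.01824 / 0.35 = 0.01251 m/day = 4.569 m/yr.

4.6 m/yr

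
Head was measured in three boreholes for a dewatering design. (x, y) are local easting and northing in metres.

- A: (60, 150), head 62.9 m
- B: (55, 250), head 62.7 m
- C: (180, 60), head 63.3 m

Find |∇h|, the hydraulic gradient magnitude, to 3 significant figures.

0.00269

Three-point gradient (reference A): Δ to B = (-5, 100, -0.2), Δ to C = (120, -90, +0.4).
∂h/∂x = +0.001905, ∂h/∂y = -0.001905 (det = -11550).
|∇h| = √(0.001905² + -0.001905²) = 0.002694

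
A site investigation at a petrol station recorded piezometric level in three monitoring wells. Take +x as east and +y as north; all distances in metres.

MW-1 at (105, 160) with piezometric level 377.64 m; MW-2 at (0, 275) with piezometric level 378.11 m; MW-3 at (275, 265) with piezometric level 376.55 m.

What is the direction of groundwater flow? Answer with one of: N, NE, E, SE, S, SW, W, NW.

Differences from MW-1: to MW-2 (Δx, Δy, Δh) = (-105, 115, +0.47); to MW-3 = (170, 105, -1.09).
Solve a·Δx + b·Δy = Δh: det = (-105)·105 − 170·115 = -30575.
∂h/∂x = [(+0.47)·105 − (-1.09)·115] / -30575 = -0.005714
∂h/∂y = [(-105)·(-1.09) − 170·(+0.47)] / -30575 = -0.001130
Flow = −∇h = (+0.005714 east, +0.001130 north), which points east.

E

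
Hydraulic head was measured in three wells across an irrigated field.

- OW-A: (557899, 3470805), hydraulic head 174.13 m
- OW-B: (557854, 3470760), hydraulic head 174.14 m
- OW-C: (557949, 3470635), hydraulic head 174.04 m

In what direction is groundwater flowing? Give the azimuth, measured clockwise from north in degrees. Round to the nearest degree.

With h = a·x + b·y + c and OW-A as origin, the differences give:
  (-45)·a + (-45)·b = +0.01
  50·a + (-170)·b = -0.09
Eliminate b (×(-170) and ×(-45), subtract): 9900·a = -5.750 → a = ∂h/∂x = -0.0005808
Back-substitute: b = ∂h/∂y = +0.0003586.
Flow direction (−∇h) has components (+0.0005808 E, -0.0003586 N).
Azimuth = atan2(E, N) = atan2(+0.0005808, -0.0003586) = 121.7° ≈ 122°.

122°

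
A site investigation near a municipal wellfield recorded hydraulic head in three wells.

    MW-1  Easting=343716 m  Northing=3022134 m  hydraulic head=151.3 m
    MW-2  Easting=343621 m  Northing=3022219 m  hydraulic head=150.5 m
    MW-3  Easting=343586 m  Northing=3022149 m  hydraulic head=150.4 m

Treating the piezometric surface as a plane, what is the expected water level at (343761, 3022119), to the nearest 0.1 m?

151.6 m

Differences from MW-1: to MW-2 (Δx, Δy, Δh) = (-95, 85, -0.8); to MW-3 = (-130, 15, -0.9).
Determinant of the coordinate differences = (-95)·15 − (-130)·85 = 9625.
∂h/∂x = [(-0.8)·15 − (-0.9)·85] / 9625 = +0.006701
∂h/∂y = [(-95)·(-0.9) − (-130)·(-0.8)] / 9625 = -0.001922
h(343761, 3022119) = 151.3 + (+0.006701)·(45) + (-0.001922)·(-15) = 151.3 +0.302 +0.029 = 151.630 m.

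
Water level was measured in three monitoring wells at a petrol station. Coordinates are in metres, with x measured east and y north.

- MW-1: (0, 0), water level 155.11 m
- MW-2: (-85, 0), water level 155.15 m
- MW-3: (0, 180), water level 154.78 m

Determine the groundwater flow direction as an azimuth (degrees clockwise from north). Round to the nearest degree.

014°

∂h/∂x = (155.15 − 155.11) / (-85 − 0) = -0.0004706
∂h/∂y = (154.78 − 155.11) / (180 − 0) = -0.001833
Flow direction (−∇h) has components (+0.0004706 E, +0.001833 N).
Azimuth = atan2(E, N) = atan2(+0.0004706, +0.001833) = 14.4° ≈ 014°.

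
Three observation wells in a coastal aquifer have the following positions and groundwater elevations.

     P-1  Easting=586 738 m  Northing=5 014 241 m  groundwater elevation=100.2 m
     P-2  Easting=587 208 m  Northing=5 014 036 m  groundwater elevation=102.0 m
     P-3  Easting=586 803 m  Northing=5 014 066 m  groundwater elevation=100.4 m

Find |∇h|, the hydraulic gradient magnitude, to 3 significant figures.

Differences from P-1: to P-2 (Δx, Δy, Δh) = (470, -205, +1.8); to P-3 = (65, -175, +0.2).
Determinant of the coordinate differences = 470·(-175) − 65·(-205) = -68925.
∂h/∂x = [(+1.8)·(-175) − (+0.2)·(-205)] / -68925 = +0.003975
∂h/∂y = [470·(+0.2) − 65·(+1.8)] / -68925 = +0.0003337
|∇h| = √(0.003975² + 0.0003337²) = 0.003989

0.00399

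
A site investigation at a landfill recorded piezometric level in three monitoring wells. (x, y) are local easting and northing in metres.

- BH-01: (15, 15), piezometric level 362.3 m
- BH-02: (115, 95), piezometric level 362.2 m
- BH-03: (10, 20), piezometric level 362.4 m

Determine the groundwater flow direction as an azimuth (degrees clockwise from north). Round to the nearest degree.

138°

With h = a·x + b·y + c and BH-01 as origin, the differences give:
  100·a + 80·b = -0.1
  (-5)·a + 5·b = +0.1
Eliminate b (×5 and ×80, subtract): 900·a = -8.50 → a = ∂h/∂x = -0.009444
Back-substitute: b = ∂h/∂y = +0.01056.
Flow direction (−∇h) has components (+0.009444 E, -0.01056 N).
Azimuth = atan2(E, N) = atan2(+0.009444, -0.01056) = 138.2° ≈ 138°.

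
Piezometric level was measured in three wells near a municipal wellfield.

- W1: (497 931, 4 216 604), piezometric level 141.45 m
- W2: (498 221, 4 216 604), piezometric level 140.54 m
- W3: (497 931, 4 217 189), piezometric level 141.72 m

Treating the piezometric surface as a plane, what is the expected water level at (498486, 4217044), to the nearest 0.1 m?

139.9 m

∂h/∂x = (140.54 − 141.45) / (498221 − 497931) = -0.003138
∂h/∂y = (141.72 − 141.45) / (4217189 − 4216604) = +0.0004615
h(498486, 4217044) = 141.45 + (-0.003138)·(555) + (+0.0004615)·(440) = 141.45 -1.742 +0.203 = 139.912 m.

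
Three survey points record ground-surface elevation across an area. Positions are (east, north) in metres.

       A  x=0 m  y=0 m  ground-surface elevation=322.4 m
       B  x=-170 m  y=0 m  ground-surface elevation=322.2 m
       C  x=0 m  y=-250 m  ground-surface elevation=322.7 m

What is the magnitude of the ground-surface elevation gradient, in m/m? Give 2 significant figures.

∂z/∂x = (322.2 − 322.4) / (-170 − 0) = +0.001176
∂z/∂y = (322.7 − 322.4) / (-250 − 0) = -0.001200
|∇f| = √(0.001176² + -0.001200²) = 0.00168 m/m

0.0017 m/m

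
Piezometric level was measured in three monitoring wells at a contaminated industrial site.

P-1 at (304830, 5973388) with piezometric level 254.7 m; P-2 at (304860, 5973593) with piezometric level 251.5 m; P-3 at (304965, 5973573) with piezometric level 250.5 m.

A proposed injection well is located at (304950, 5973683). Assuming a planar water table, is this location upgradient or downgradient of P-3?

downgradient

Three-point gradient (reference P-1): Δ to P-2 = (30, 205, -3.2), Δ to P-3 = (135, 185, -4.2).
∂h/∂x = -0.01216, ∂h/∂y = -0.01383 (det = -22125).
Head at (304950, 5973683) = 254.7 + (-0.01216)·(120) + (-0.01383)·(295) = 249.16 m.
That is lower than the 250.5 m at P-3, so the point is downgradient.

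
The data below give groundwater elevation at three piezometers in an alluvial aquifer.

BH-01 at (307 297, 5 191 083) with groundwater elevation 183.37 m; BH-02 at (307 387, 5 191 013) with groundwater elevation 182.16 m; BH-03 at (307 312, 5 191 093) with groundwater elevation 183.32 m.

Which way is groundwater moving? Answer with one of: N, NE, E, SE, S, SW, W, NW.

SE

Taking BH-01 as reference: BH-02−BH-01 = (90, -70, -1.21); BH-03−BH-01 = (15, 10, -0.05).
Solve a·Δx + b·Δy = Δh: det = 90·10 − 15·(-70) = 1950.
∂h/∂x = [(-1.21)·10 − (-0.05)·(-70)] / 1950 = -0.008000
∂h/∂y = [90·(-0.05) − 15·(-1.21)] / 1950 = +0.007000
Flow = −∇h = (+0.008000 east, -0.007000 north), which points southeast.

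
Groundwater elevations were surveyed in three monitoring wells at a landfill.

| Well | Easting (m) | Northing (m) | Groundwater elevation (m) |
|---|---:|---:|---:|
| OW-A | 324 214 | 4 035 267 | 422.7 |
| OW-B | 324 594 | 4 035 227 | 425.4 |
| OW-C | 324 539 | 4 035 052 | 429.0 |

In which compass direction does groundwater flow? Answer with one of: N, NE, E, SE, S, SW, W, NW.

N

Differences from OW-A: to OW-B (Δx, Δy, Δh) = (380, -40, +2.7); to OW-C = (325, -215, +6.3).
Solve a·Δx + b·Δy = Δh: det = 380·(-215) − 325·(-40) = -68700.
∂h/∂x = [(+2.7)·(-215) − (+6.3)·(-40)] / -68700 = +0.004782
∂h/∂y = [380·(+6.3) − 325·(+2.7)] / -68700 = -0.02207
Flow = −∇h = (-0.004782 east, +0.02207 north), which points north.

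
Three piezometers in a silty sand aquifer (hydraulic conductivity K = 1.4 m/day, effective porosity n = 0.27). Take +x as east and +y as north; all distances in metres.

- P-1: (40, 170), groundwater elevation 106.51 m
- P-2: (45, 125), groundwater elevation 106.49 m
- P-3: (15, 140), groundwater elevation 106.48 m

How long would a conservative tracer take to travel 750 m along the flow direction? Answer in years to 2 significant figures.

510 years

With h = a·x + b·y + c and P-1 as origin, the differences give:
  5·a + (-45)·b = -0.02
  (-25)·a + (-30)·b = -0.03
Eliminate b (×(-30) and ×(-45), subtract): -1275·a = -0.750 → a = ∂h/∂x = +0.0005882
Back-substitute: b = ∂h/∂y = +0.0005098.
|∇h| = √(0.0005882² + 0.0005098²) = 0.0007784
Seepage velocity v = K·i/n = 1.4 × 0.0007784 / 0.27 = 0.004036 m/day.
t = 750 / 0.004036 = 1.858e+05 days = 509 years.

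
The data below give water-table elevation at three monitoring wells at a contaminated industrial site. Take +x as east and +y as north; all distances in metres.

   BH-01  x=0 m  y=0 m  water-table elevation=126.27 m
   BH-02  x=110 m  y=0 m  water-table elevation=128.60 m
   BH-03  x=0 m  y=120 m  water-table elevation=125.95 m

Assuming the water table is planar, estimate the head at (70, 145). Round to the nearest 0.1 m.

∂h/∂x = (128.60 − 126.27) / (110 − 0) = +0.02118
∂h/∂y = (125.95 − 126.27) / (120 − 0) = -0.002667
h(70, 145) = 126.27 + (+0.02118)·(70) + (-0.002667)·(145) = 126.27 +1.483 -0.387 = 127.366 m.

127.4 m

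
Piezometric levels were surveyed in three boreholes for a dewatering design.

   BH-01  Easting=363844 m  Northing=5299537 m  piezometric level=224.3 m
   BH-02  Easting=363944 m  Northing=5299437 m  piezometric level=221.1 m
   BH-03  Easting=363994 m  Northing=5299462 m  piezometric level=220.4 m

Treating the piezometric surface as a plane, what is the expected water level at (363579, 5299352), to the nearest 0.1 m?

With h = a·x + b·y + c and BH-01 as origin, the differences give:
  100·a + (-100)·b = -3.2
  150·a + (-75)·b = -3.9
Eliminate b (×(-75) and ×(-100), subtract): 7500·a = -150.00 → a = ∂h/∂x = -0.02000
Back-substitute: b = ∂h/∂y = +0.01200.
h(363579, 5299352) = 224.3 + (-0.02000)·(-265) + (+0.01200)·(-185) = 224.3 +5.300 -2.220 = 227.380 m.

227.4 m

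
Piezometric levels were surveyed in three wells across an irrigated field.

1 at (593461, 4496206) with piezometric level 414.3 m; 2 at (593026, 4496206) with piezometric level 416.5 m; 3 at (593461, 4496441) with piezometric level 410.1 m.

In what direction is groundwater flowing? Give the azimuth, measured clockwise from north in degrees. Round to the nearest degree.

∂h/∂x = (416.5 − 414.3) / (593026 − 593461) = -0.005057
∂h/∂y = (410.1 − 414.3) / (4496441 − 4496206) = -0.01787
Flow direction (−∇h) has components (+0.005057 E, +0.01787 N).
Azimuth = atan2(E, N) = atan2(+0.005057, +0.01787) = 15.8° ≈ 016°.

016°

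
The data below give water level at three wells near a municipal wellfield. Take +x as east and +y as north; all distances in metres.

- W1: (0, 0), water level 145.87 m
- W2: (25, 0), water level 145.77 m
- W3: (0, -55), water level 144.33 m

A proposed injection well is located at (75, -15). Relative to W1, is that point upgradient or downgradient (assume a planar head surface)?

∂h/∂x = (145.77 − 145.87) / (25 − 0) = -0.004000
∂h/∂y = (144.33 − 145.87) / (-55 − 0) = +0.02800
Head at (75, -15) = 145.87 + (-0.004000)·(75) + (+0.02800)·(-15) = 145.15 m.
That is lower than the 145.87 m at W1, so the point is downgradient.

downgradient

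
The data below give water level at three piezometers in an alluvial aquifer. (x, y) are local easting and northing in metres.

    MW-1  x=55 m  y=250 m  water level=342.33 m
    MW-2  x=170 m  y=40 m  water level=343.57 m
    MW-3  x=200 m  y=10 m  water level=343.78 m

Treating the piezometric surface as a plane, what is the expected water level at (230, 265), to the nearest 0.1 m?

With h = a·x + b·y + c and MW-1 as origin, the differences give:
  115·a + (-210)·b = +1.24
  145·a + (-240)·b = +1.45
Eliminate b (×(-240) and ×(-210), subtract): 2850·a = 6.900 → a = ∂h/∂x = +0.002421
Back-substitute: b = ∂h/∂y = -0.004579.
h(230, 265) = 342.33 + (+0.002421)·(175) + (-0.004579)·(15) = 342.33 +0.424 -0.069 = 342.685 m.

342.7 m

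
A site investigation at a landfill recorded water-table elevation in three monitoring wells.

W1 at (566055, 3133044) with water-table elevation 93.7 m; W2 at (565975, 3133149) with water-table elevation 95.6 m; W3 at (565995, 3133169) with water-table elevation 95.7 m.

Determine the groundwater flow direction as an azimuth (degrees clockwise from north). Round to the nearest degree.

With h = a·x + b·y + c and W1 as origin, the differences give:
  (-80)·a + 105·b = +1.9
  (-60)·a + 125·b = +2.0
Eliminate b (×125 and ×105, subtract): -3700·a = 27.50 → a = ∂h/∂x = -0.007432
Back-substitute: b = ∂h/∂y = +0.01243.
Flow direction (−∇h) has components (+0.007432 E, -0.01243 N).
Azimuth = atan2(E, N) = atan2(+0.007432, -0.01243) = 149.1° ≈ 149°.

149°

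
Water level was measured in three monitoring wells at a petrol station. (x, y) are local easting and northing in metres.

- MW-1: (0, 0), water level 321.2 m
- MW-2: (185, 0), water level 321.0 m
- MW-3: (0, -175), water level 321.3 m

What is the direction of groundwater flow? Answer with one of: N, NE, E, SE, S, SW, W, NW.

NE

∂h/∂x = (321.0 − 321.2) / (185 − 0) = -0.001081
∂h/∂y = (321.3 − 321.2) / (-175 − 0) = -0.0005714
Flow = −∇h = (+0.001081 east, +0.0005714 north), which points northeast.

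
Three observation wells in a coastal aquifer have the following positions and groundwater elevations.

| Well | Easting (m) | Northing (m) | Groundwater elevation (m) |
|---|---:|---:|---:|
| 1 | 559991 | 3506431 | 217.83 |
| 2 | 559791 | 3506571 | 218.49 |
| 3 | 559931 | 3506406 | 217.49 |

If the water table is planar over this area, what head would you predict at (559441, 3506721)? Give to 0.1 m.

Taking 1 as reference: 2−1 = (-200, 140, +0.66); 3−1 = (-60, -25, -0.34).
Determinant of the coordinate differences = (-200)·(-25) − (-60)·140 = 13400.
∂h/∂x = [(+0.66)·(-25) − (-0.34)·140] / 13400 = +0.002321
∂h/∂y = [(-200)·(-0.34) − (-60)·(+0.66)] / 13400 = +0.008030
h(559441, 3506721) = 217.83 + (+0.002321)·(-550) + (+0.008030)·(290) = 217.83 -1.276 +2.329 = 218.882 m.

218.9 m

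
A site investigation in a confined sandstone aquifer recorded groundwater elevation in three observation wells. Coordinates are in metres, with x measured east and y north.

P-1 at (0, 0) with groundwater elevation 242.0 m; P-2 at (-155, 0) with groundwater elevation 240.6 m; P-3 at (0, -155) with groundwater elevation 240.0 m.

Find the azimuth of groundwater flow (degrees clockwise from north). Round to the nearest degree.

215°

∂h/∂x = (240.6 − 242.0) / (-155 − 0) = +0.009032
∂h/∂y = (240.0 − 242.0) / (-155 − 0) = +0.01290
Flow direction (−∇h) has components (-0.009032 E, -0.01290 N).
Azimuth = atan2(E, N) = atan2(-0.009032, -0.01290) = 215.0° ≈ 215°.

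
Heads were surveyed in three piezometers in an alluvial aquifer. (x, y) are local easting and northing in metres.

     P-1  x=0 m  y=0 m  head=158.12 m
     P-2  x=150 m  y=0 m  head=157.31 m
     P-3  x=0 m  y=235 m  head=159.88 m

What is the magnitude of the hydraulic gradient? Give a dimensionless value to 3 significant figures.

∂h/∂x = (157.31 − 158.12) / (150 − 0) = -0.005400
∂h/∂y = (159.88 − 158.12) / (235 − 0) = +0.007489
|∇h| = √(-0.005400² + 0.007489²) = 0.009233

0.00923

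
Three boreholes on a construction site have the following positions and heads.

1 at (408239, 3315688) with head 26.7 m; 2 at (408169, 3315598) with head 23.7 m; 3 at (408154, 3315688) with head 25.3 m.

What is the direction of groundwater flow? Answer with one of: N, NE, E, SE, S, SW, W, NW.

Differences from 1: to 2 (Δx, Δy, Δh) = (-70, -90, -3.0); to 3 = (-85, 0, -1.4).
Determinant of the coordinate differences = (-70)·0 − (-85)·(-90) = -7650.
∂h/∂x = [(-3.0)·0 − (-1.4)·(-90)] / -7650 = +0.01647
∂h/∂y = [(-70)·(-1.4) − (-85)·(-3.0)] / -7650 = +0.02052
Flow = −∇h = (-0.01647 east, -0.02052 north), which points southwest.

SW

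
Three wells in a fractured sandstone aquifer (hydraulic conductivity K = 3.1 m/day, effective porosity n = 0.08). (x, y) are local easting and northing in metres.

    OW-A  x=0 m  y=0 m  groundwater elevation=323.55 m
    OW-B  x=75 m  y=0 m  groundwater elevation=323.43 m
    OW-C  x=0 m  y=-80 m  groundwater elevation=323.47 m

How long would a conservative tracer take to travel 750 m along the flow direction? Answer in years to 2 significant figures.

∂h/∂x = (323.43 − 323.55) / (75 − 0) = -0.001600
∂h/∂y = (323.47 − 323.55) / (-80 − 0) = +0.0010000
|∇h| = √(-0.001600² + 0.0010000²) = 0.001887
Seepage velocity v = K·i/n = 3.1 × 0.001887 / 0.08 = 0.07312 m/day.
t = 750 / 0.07312 = 1.026e+04 days = 28.1 years.

28 years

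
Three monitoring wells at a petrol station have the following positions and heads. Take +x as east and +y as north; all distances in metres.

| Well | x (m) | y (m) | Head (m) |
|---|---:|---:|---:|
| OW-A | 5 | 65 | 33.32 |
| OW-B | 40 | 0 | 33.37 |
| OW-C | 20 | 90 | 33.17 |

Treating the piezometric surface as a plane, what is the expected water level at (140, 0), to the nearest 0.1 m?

Taking OW-A as reference: OW-B−OW-A = (35, -65, +0.05); OW-C−OW-A = (15, 25, -0.15).
Solve a·Δx + b·Δy = Δh: det = 35·25 − 15·(-65) = 1850.
∂h/∂x = [(+0.05)·25 − (-0.15)·(-65)] / 1850 = -0.004595
∂h/∂y = [35·(-0.15) − 15·(+0.05)] / 1850 = -0.003243
h(140, 0) = 33.32 + (-0.004595)·(135) + (-0.003243)·(-65) = 33.32 -0.620 +0.211 = 32.911 m.

32.9 m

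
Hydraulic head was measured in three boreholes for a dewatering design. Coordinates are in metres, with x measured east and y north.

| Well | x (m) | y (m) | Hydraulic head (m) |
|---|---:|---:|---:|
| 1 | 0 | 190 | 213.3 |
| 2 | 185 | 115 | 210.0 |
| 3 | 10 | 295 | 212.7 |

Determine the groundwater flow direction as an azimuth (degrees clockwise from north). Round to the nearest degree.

Differences from 1: to 2 (Δx, Δy, Δh) = (185, -75, -3.3); to 3 = (10, 105, -0.6).
Determinant of the coordinate differences = 185·105 − 10·(-75) = 20175.
∂h/∂x = [(-3.3)·105 − (-0.6)·(-75)] / 20175 = -0.01941
∂h/∂y = [185·(-0.6) − 10·(-3.3)] / 20175 = -0.003866
Flow direction (−∇h) has components (+0.01941 E, +0.003866 N).
Azimuth = atan2(E, N) = atan2(+0.01941, +0.003866) = 78.7° ≈ 079°.

079°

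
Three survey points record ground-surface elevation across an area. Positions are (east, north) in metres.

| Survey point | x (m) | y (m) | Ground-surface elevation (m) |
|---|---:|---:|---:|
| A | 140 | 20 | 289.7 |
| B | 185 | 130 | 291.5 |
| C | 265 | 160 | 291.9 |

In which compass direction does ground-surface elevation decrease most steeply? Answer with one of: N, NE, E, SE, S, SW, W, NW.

S

With z = a·x + b·y + c and A as origin, the differences give:
  45·a + 110·b = +1.8
  125·a + 140·b = +2.2
Eliminate b (×140 and ×110, subtract): -7450·a = 10.00 → a = ∂z/∂x = -0.001342
Back-substitute: b = ∂z/∂y = +0.01691.
Steepest decrease is along −∇f = (+0.001342 E, -0.01691 N) → south.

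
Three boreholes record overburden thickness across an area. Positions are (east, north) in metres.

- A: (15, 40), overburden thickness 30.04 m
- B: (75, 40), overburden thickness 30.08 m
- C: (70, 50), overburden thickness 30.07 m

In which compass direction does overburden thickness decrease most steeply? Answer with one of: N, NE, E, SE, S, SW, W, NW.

Differences from A: to B (Δx, Δy, Δh) = (60, 0, +0.04); to C = (55, 10, +0.03).
Determinant of the coordinate differences = 60·10 − 55·0 = 600.
∂d/∂x = [(+0.04)·10 − (+0.03)·0] / 600 = +0.0006667
∂d/∂y = [60·(+0.03) − 55·(+0.04)] / 600 = -0.0006667
Steepest decrease is along −∇f = (-0.0006667 E, +0.0006667 N) → northwest.

NW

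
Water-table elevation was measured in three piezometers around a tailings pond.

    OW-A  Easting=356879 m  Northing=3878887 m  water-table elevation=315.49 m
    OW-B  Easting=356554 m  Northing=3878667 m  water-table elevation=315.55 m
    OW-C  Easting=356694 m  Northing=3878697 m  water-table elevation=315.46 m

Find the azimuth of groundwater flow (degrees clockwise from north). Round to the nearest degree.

Differences from OW-A: to OW-B (Δx, Δy, Δh) = (-325, -220, +0.06); to OW-C = (-185, -190, -0.03).
Determinant of the coordinate differences = (-325)·(-190) − (-185)·(-220) = 21050.
∂h/∂x = [(+0.06)·(-190) − (-0.03)·(-220)] / 21050 = -0.0008551
∂h/∂y = [(-325)·(-0.03) − (-185)·(+0.06)] / 21050 = +0.0009905
Flow direction (−∇h) has components (+0.0008551 E, -0.0009905 N).
Azimuth = atan2(E, N) = atan2(+0.0008551, -0.0009905) = 139.2° ≈ 139°.

139°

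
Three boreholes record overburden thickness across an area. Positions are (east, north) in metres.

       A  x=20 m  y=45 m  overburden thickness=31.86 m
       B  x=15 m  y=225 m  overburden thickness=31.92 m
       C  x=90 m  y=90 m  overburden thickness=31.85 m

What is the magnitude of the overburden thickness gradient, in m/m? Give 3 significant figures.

Differences from A: to B (Δx, Δy, Δh) = (-5, 180, +0.06); to C = (70, 45, -0.01).
Determinant of the coordinate differences = (-5)·45 − 70·180 = -12825.
∂d/∂x = [(+0.06)·45 − (-0.01)·180] / -12825 = -0.0003509
∂d/∂y = [(-5)·(-0.01) − 70·(+0.06)] / -12825 = +0.0003236
|∇f| = √(-0.0003509² + 0.0003236²) = 0.0004773 m/m

0.000477 m/m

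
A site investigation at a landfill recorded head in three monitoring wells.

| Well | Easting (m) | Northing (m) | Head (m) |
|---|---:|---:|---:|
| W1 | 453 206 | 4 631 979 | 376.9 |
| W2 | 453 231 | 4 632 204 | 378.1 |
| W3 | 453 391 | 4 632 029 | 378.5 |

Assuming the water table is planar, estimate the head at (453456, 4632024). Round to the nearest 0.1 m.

379.0 m

Taking W1 as reference: W2−W1 = (25, 225, +1.2); W3−W1 = (185, 50, +1.6).
Determinant of the coordinate differences = 25·50 − 185·225 = -40375.
∂h/∂x = [(+1.2)·50 − (+1.6)·225] / -40375 = +0.007430
∂h/∂y = [25·(+1.6) − 185·(+1.2)] / -40375 = +0.004508
h(453456, 4632024) = 376.9 + (+0.007430)·(250) + (+0.004508)·(45) = 376.9 +1.858 +0.203 = 378.960 m.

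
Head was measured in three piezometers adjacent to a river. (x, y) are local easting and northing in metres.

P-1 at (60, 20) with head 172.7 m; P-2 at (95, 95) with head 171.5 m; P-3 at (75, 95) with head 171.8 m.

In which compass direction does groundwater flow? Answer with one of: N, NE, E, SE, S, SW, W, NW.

Differences from P-1: to P-2 (Δx, Δy, Δh) = (35, 75, -1.2); to P-3 = (15, 75, -0.9).
Determinant of the coordinate differences = 35·75 − 15·75 = 1500.
∂h/∂x = [(-1.2)·75 − (-0.9)·75] / 1500 = -0.01500
∂h/∂y = [35·(-0.9) − 15·(-1.2)] / 1500 = -0.009000
Flow = −∇h = (+0.01500 east, +0.009000 north), which points northeast.

NE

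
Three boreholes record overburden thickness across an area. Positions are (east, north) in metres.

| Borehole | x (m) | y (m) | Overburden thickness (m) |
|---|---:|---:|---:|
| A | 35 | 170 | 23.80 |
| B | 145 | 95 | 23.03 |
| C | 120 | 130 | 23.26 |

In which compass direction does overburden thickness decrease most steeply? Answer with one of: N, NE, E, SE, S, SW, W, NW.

SE

With d = a·x + b·y + c and A as origin, the differences give:
  110·a + (-75)·b = -0.77
  85·a + (-40)·b = -0.54
Eliminate b (×(-40) and ×(-75), subtract): 1975·a = -9.700 → a = ∂d/∂x = -0.004911
Back-substitute: b = ∂d/∂y = +0.003063.
Steepest decrease is along −∇f = (+0.004911 E, -0.003063 N) → southeast.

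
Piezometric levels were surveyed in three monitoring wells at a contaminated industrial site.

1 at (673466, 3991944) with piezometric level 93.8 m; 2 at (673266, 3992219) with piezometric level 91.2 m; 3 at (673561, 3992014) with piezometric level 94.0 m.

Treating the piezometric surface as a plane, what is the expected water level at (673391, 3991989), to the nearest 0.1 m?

Differences from 1: to 2 (Δx, Δy, Δh) = (-200, 275, -2.6); to 3 = (95, 70, +0.2).
Solve a·Δx + b·Δy = Δh: det = (-200)·70 − 95·275 = -40125.
∂h/∂x = [(-2.6)·70 − (+0.2)·275] / -40125 = +0.005907
∂h/∂y = [(-200)·(+0.2) − 95·(-2.6)] / -40125 = -0.005159
h(673391, 3991989) = 93.8 + (+0.005907)·(-75) + (-0.005159)·(45) = 93.8 -0.443 -0.232 = 93.125 m.

93.1 m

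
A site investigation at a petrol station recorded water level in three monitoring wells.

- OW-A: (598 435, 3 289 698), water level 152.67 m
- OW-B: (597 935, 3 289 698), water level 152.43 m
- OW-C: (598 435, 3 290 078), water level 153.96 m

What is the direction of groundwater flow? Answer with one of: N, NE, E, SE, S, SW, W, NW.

S

∂h/∂x = (152.43 − 152.67) / (597935 − 598435) = +0.0004800
∂h/∂y = (153.96 − 152.67) / (3290078 − 3289698) = +0.003395
Flow = −∇h = (-0.0004800 east, -0.003395 north), which points south.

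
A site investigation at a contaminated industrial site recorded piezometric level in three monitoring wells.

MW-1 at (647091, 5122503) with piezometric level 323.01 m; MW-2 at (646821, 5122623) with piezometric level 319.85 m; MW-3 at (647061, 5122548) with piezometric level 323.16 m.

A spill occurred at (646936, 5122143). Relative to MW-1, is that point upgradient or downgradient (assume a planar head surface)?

downgradient

With h = a·x + b·y + c and MW-1 as origin, the differences give:
  (-270)·a + 120·b = -3.16
  (-30)·a + 45·b = +0.15
Eliminate b (×45 and ×120, subtract): -8550·a = -160.200 → a = ∂h/∂x = +0.01874
Back-substitute: b = ∂h/∂y = +0.01582.
Head at (646936, 5122143) = 323.01 + (+0.01874)·(-155) + (+0.01582)·(-360) = 314.41 m.
That is lower than the 323.01 m at MW-1, so the point is downgradient.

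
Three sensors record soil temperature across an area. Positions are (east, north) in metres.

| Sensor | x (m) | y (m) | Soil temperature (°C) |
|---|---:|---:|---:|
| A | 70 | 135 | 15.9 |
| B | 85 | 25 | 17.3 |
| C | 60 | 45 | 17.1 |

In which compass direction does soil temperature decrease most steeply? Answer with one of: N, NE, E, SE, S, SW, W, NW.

N

Differences from A: to B (Δx, Δy, Δh) = (15, -110, +1.4); to C = (-10, -90, +1.2).
Solve a·Δx + b·Δy = ΔT: det = 15·(-90) − (-10)·(-110) = -2450.
∂T/∂x = [(+1.4)·(-90) − (+1.2)·(-110)] / -2450 = -0.002449
∂T/∂y = [15·(+1.2) − (-10)·(+1.4)] / -2450 = -0.01306
Steepest decrease is along −∇f = (+0.002449 E, +0.01306 N) → north.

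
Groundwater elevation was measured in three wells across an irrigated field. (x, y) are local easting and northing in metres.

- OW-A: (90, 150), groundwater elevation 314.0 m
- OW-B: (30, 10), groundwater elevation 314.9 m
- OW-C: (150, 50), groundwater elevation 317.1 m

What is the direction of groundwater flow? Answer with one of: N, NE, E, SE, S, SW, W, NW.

With h = a·x + b·y + c and OW-A as origin, the differences give:
  (-60)·a + (-140)·b = +0.9
  60·a + (-100)·b = +3.1
Eliminate b (×(-100) and ×(-140), subtract): 14400·a = 344.00 → a = ∂h/∂x = +0.02389
Back-substitute: b = ∂h/∂y = -0.01667.
Flow = −∇h = (-0.02389 east, +0.01667 north), which points northwest.

NW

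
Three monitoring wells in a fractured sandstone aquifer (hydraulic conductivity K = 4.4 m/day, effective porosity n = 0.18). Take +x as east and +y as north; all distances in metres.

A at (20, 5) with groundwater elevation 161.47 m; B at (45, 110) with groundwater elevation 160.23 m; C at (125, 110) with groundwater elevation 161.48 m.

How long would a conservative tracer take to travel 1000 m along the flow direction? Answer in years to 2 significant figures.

5.1 years

With h = a·x + b·y + c and A as origin, the differences give:
  25·a + 105·b = -1.24
  105·a + 105·b = +0.01
Eliminate b (×105 and ×105, subtract): -8400·a = -131.250 → a = ∂h/∂x = +0.01562
Back-substitute: b = ∂h/∂y = -0.01553.
|∇h| = √(0.01562² + -0.01553²) = 0.02203
Seepage velocity v = K·i/n = 4.4 × 0.02203 / 0.18 = 0.5385 m/day.
t = 1000 / 0.5385 = 1857 days = 5.08 years.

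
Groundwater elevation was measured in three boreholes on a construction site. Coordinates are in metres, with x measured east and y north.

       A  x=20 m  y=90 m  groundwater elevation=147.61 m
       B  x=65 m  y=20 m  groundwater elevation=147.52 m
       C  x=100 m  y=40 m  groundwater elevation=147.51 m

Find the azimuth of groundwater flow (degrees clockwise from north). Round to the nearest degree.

Taking A as reference: B−A = (45, -70, -0.09); C−A = (80, -50, -0.10).
Solve a·Δx + b·Δy = Δh: det = 45·(-50) − 80·(-70) = 3350.
∂h/∂x = [(-0.09)·(-50) − (-0.10)·(-70)] / 3350 = -0.0007463
∂h/∂y = [45·(-0.10) − 80·(-0.09)] / 3350 = +0.0008060
Flow direction (−∇h) has components (+0.0007463 E, -0.0008060 N).
Azimuth = atan2(E, N) = atan2(+0.0007463, -0.0008060) = 137.2° ≈ 137°.

137°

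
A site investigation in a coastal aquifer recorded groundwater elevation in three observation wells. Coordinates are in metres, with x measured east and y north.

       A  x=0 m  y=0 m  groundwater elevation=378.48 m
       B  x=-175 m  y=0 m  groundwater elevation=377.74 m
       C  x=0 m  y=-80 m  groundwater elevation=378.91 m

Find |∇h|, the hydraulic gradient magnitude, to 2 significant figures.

0.0068

∂h/∂x = (377.74 − 378.48) / (-175 − 0) = +0.004229
∂h/∂y = (378.91 − 378.48) / (-80 − 0) = -0.005375
|∇h| = √(0.004229² + -0.005375²) = 0.006839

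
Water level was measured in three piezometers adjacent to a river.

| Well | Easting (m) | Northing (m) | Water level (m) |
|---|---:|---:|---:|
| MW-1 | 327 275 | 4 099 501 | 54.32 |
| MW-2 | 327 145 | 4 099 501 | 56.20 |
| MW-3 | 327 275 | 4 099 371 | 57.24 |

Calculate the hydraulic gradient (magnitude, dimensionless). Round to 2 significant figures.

∂h/∂x = (56.20 − 54.32) / (327145 − 327275) = -0.01446
∂h/∂y = (57.24 − 54.32) / (4099371 − 4099501) = -0.02246
|∇h| = √(-0.01446² + -0.02246²) = 0.02671

0.027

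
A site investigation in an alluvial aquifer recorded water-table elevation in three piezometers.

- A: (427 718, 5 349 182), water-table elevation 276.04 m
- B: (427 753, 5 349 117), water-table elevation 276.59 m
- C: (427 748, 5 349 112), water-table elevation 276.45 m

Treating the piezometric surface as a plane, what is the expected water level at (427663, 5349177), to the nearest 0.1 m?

274.7 m

With h = a·x + b·y + c and A as origin, the differences give:
  35·a + (-65)·b = +0.55
  30·a + (-70)·b = +0.41
Eliminate b (×(-70) and ×(-65), subtract): -500·a = -11.850 → a = ∂h/∂x = +0.02370
Back-substitute: b = ∂h/∂y = +0.004300.
h(427663, 5349177) = 276.04 + (+0.02370)·(-55) + (+0.004300)·(-5) = 276.04 -1.303 -0.021 = 274.715 m.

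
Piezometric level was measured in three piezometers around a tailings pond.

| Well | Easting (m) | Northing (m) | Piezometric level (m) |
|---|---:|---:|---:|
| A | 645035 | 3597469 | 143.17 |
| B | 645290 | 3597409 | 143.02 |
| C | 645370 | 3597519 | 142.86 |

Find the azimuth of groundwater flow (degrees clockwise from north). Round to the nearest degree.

Taking A as reference: B−A = (255, -60, -0.15); C−A = (335, 50, -0.31).
Determinant of the coordinate differences = 255·50 − 335·(-60) = 32850.
∂h/∂x = [(-0.15)·50 − (-0.31)·(-60)] / 32850 = -0.0007945
∂h/∂y = [255·(-0.31) − 335·(-0.15)] / 32850 = -0.0008767
Flow direction (−∇h) has components (+0.0007945 E, +0.0008767 N).
Azimuth = atan2(E, N) = atan2(+0.0007945, +0.0008767) = 42.2° ≈ 042°.

042°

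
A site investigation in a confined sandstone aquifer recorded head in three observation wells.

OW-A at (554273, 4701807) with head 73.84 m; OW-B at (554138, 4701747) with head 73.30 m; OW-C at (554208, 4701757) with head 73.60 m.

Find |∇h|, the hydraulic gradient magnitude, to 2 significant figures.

With h = a·x + b·y + c and OW-A as origin, the differences give:
  (-135)·a + (-60)·b = -0.54
  (-65)·a + (-50)·b = -0.24
Eliminate b (×(-50) and ×(-60), subtract): 2850·a = 12.600 → a = ∂h/∂x = +0.004421
Back-substitute: b = ∂h/∂y = -0.0009474.
|∇h| = √(0.004421² + -0.0009474²) = 0.004521

0.0045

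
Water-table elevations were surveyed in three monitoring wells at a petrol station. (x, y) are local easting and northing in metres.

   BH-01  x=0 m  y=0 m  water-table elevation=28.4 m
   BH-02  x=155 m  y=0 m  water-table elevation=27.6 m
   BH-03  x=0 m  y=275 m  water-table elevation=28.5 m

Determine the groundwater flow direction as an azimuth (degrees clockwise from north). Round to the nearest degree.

094°

∂h/∂x = (27.6 − 28.4) / (155 − 0) = -0.005161
∂h/∂y = (28.5 − 28.4) / (275 − 0) = +0.0003636
Flow direction (−∇h) has components (+0.005161 E, -0.0003636 N).
Azimuth = atan2(E, N) = atan2(+0.005161, -0.0003636) = 94.0° ≈ 094°.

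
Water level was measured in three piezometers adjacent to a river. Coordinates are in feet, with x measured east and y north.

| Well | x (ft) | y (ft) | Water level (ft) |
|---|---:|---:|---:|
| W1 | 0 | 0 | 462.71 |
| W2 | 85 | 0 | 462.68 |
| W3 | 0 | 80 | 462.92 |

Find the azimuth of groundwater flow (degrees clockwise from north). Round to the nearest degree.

172°

∂h/∂x = (462.68 − 462.71) / (85 − 0) = -0.0003529
∂h/∂y = (462.92 − 462.71) / (80 − 0) = +0.002625
Flow direction (−∇h) has components (+0.0003529 E, -0.002625 N).
Azimuth = atan2(E, N) = atan2(+0.0003529, -0.002625) = 172.3° ≈ 172°.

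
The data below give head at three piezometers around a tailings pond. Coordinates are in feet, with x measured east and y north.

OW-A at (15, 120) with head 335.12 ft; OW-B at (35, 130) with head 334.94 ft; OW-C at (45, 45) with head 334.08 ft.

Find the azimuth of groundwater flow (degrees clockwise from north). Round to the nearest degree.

Differences from OW-A: to OW-B (Δx, Δy, Δh) = (20, 10, -0.18); to OW-C = (30, -75, -1.04).
Solve a·Δx + b·Δy = Δh: det = 20·(-75) − 30·10 = -1800.
∂h/∂x = [(-0.18)·(-75) − (-1.04)·10] / -1800 = -0.01328
∂h/∂y = [20·(-1.04) − 30·(-0.18)] / -1800 = +0.008556
Flow direction (−∇h) has components (+0.01328 E, -0.008556 N).
Azimuth = atan2(E, N) = atan2(+0.01328, -0.008556) = 122.8° ≈ 123°.

123°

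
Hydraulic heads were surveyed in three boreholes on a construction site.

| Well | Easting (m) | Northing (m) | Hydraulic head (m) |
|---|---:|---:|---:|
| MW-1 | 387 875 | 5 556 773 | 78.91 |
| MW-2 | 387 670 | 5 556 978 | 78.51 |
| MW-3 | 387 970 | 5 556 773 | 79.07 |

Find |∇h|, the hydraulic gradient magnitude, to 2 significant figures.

0.0017

Differences from MW-1: to MW-2 (Δx, Δy, Δh) = (-205, 205, -0.40); to MW-3 = (95, 0, +0.16).
Solve a·Δx + b·Δy = Δh: det = (-205)·0 − 95·205 = -19475.
∂h/∂x = [(-0.40)·0 − (+0.16)·205] / -19475 = +0.001684
∂h/∂y = [(-205)·(+0.16) − 95·(-0.40)] / -19475 = -0.0002670
|∇h| = √(0.001684² + -0.0002670²) = 0.001705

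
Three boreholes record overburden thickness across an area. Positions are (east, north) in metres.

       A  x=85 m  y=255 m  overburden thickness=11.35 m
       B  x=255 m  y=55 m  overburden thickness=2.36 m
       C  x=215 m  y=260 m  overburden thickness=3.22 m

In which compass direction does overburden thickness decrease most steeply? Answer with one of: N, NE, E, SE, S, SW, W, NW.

Three-point gradient (reference A): Δ to B = (170, -200, -8.99), Δ to C = (130, 5, -8.13).
∂d/∂x = -0.06223, ∂d/∂y = -0.007948 (det = 26850).
Steepest decrease is along −∇f = (+0.06223 E, +0.007948 N) → east.

E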